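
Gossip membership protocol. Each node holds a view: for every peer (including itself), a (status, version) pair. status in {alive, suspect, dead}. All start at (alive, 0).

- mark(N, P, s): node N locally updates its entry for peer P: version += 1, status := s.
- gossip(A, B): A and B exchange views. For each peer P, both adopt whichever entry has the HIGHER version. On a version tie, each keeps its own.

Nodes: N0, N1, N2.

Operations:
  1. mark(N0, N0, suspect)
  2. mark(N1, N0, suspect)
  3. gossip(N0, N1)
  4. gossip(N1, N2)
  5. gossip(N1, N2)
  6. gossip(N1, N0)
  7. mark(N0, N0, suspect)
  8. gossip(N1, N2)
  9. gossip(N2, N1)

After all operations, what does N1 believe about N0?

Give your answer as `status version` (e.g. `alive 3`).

Op 1: N0 marks N0=suspect -> (suspect,v1)
Op 2: N1 marks N0=suspect -> (suspect,v1)
Op 3: gossip N0<->N1 -> N0.N0=(suspect,v1) N0.N1=(alive,v0) N0.N2=(alive,v0) | N1.N0=(suspect,v1) N1.N1=(alive,v0) N1.N2=(alive,v0)
Op 4: gossip N1<->N2 -> N1.N0=(suspect,v1) N1.N1=(alive,v0) N1.N2=(alive,v0) | N2.N0=(suspect,v1) N2.N1=(alive,v0) N2.N2=(alive,v0)
Op 5: gossip N1<->N2 -> N1.N0=(suspect,v1) N1.N1=(alive,v0) N1.N2=(alive,v0) | N2.N0=(suspect,v1) N2.N1=(alive,v0) N2.N2=(alive,v0)
Op 6: gossip N1<->N0 -> N1.N0=(suspect,v1) N1.N1=(alive,v0) N1.N2=(alive,v0) | N0.N0=(suspect,v1) N0.N1=(alive,v0) N0.N2=(alive,v0)
Op 7: N0 marks N0=suspect -> (suspect,v2)
Op 8: gossip N1<->N2 -> N1.N0=(suspect,v1) N1.N1=(alive,v0) N1.N2=(alive,v0) | N2.N0=(suspect,v1) N2.N1=(alive,v0) N2.N2=(alive,v0)
Op 9: gossip N2<->N1 -> N2.N0=(suspect,v1) N2.N1=(alive,v0) N2.N2=(alive,v0) | N1.N0=(suspect,v1) N1.N1=(alive,v0) N1.N2=(alive,v0)

Answer: suspect 1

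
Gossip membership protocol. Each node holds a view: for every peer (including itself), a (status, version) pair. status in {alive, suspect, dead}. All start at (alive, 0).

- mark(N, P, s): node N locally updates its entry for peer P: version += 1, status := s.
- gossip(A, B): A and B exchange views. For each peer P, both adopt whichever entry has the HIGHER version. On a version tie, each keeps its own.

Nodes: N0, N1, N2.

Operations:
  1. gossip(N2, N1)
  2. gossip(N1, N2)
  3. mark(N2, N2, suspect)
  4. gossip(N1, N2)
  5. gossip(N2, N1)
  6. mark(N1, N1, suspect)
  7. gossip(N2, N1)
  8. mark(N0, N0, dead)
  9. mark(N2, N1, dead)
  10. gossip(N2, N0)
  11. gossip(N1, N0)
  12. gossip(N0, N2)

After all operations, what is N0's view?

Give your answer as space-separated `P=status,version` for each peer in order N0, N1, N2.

Op 1: gossip N2<->N1 -> N2.N0=(alive,v0) N2.N1=(alive,v0) N2.N2=(alive,v0) | N1.N0=(alive,v0) N1.N1=(alive,v0) N1.N2=(alive,v0)
Op 2: gossip N1<->N2 -> N1.N0=(alive,v0) N1.N1=(alive,v0) N1.N2=(alive,v0) | N2.N0=(alive,v0) N2.N1=(alive,v0) N2.N2=(alive,v0)
Op 3: N2 marks N2=suspect -> (suspect,v1)
Op 4: gossip N1<->N2 -> N1.N0=(alive,v0) N1.N1=(alive,v0) N1.N2=(suspect,v1) | N2.N0=(alive,v0) N2.N1=(alive,v0) N2.N2=(suspect,v1)
Op 5: gossip N2<->N1 -> N2.N0=(alive,v0) N2.N1=(alive,v0) N2.N2=(suspect,v1) | N1.N0=(alive,v0) N1.N1=(alive,v0) N1.N2=(suspect,v1)
Op 6: N1 marks N1=suspect -> (suspect,v1)
Op 7: gossip N2<->N1 -> N2.N0=(alive,v0) N2.N1=(suspect,v1) N2.N2=(suspect,v1) | N1.N0=(alive,v0) N1.N1=(suspect,v1) N1.N2=(suspect,v1)
Op 8: N0 marks N0=dead -> (dead,v1)
Op 9: N2 marks N1=dead -> (dead,v2)
Op 10: gossip N2<->N0 -> N2.N0=(dead,v1) N2.N1=(dead,v2) N2.N2=(suspect,v1) | N0.N0=(dead,v1) N0.N1=(dead,v2) N0.N2=(suspect,v1)
Op 11: gossip N1<->N0 -> N1.N0=(dead,v1) N1.N1=(dead,v2) N1.N2=(suspect,v1) | N0.N0=(dead,v1) N0.N1=(dead,v2) N0.N2=(suspect,v1)
Op 12: gossip N0<->N2 -> N0.N0=(dead,v1) N0.N1=(dead,v2) N0.N2=(suspect,v1) | N2.N0=(dead,v1) N2.N1=(dead,v2) N2.N2=(suspect,v1)

Answer: N0=dead,1 N1=dead,2 N2=suspect,1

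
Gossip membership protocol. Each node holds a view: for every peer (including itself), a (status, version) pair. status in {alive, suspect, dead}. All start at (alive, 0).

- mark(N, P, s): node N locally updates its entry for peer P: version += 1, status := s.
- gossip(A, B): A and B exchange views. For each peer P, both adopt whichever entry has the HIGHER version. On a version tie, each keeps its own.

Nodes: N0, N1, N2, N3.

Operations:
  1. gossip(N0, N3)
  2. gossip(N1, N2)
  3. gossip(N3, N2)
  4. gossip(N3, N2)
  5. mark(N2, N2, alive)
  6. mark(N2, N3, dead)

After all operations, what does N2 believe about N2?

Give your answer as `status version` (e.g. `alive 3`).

Answer: alive 1

Derivation:
Op 1: gossip N0<->N3 -> N0.N0=(alive,v0) N0.N1=(alive,v0) N0.N2=(alive,v0) N0.N3=(alive,v0) | N3.N0=(alive,v0) N3.N1=(alive,v0) N3.N2=(alive,v0) N3.N3=(alive,v0)
Op 2: gossip N1<->N2 -> N1.N0=(alive,v0) N1.N1=(alive,v0) N1.N2=(alive,v0) N1.N3=(alive,v0) | N2.N0=(alive,v0) N2.N1=(alive,v0) N2.N2=(alive,v0) N2.N3=(alive,v0)
Op 3: gossip N3<->N2 -> N3.N0=(alive,v0) N3.N1=(alive,v0) N3.N2=(alive,v0) N3.N3=(alive,v0) | N2.N0=(alive,v0) N2.N1=(alive,v0) N2.N2=(alive,v0) N2.N3=(alive,v0)
Op 4: gossip N3<->N2 -> N3.N0=(alive,v0) N3.N1=(alive,v0) N3.N2=(alive,v0) N3.N3=(alive,v0) | N2.N0=(alive,v0) N2.N1=(alive,v0) N2.N2=(alive,v0) N2.N3=(alive,v0)
Op 5: N2 marks N2=alive -> (alive,v1)
Op 6: N2 marks N3=dead -> (dead,v1)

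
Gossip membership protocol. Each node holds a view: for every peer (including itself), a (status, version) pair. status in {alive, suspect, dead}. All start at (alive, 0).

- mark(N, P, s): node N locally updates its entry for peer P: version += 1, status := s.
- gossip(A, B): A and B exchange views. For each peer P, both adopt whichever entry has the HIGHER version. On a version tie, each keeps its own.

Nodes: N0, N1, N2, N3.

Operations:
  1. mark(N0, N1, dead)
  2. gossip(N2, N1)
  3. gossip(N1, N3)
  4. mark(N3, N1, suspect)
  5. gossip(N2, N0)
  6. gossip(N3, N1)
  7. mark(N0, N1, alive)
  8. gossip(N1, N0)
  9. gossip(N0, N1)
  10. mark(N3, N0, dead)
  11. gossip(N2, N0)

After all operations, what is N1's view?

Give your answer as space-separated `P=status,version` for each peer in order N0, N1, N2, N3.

Op 1: N0 marks N1=dead -> (dead,v1)
Op 2: gossip N2<->N1 -> N2.N0=(alive,v0) N2.N1=(alive,v0) N2.N2=(alive,v0) N2.N3=(alive,v0) | N1.N0=(alive,v0) N1.N1=(alive,v0) N1.N2=(alive,v0) N1.N3=(alive,v0)
Op 3: gossip N1<->N3 -> N1.N0=(alive,v0) N1.N1=(alive,v0) N1.N2=(alive,v0) N1.N3=(alive,v0) | N3.N0=(alive,v0) N3.N1=(alive,v0) N3.N2=(alive,v0) N3.N3=(alive,v0)
Op 4: N3 marks N1=suspect -> (suspect,v1)
Op 5: gossip N2<->N0 -> N2.N0=(alive,v0) N2.N1=(dead,v1) N2.N2=(alive,v0) N2.N3=(alive,v0) | N0.N0=(alive,v0) N0.N1=(dead,v1) N0.N2=(alive,v0) N0.N3=(alive,v0)
Op 6: gossip N3<->N1 -> N3.N0=(alive,v0) N3.N1=(suspect,v1) N3.N2=(alive,v0) N3.N3=(alive,v0) | N1.N0=(alive,v0) N1.N1=(suspect,v1) N1.N2=(alive,v0) N1.N3=(alive,v0)
Op 7: N0 marks N1=alive -> (alive,v2)
Op 8: gossip N1<->N0 -> N1.N0=(alive,v0) N1.N1=(alive,v2) N1.N2=(alive,v0) N1.N3=(alive,v0) | N0.N0=(alive,v0) N0.N1=(alive,v2) N0.N2=(alive,v0) N0.N3=(alive,v0)
Op 9: gossip N0<->N1 -> N0.N0=(alive,v0) N0.N1=(alive,v2) N0.N2=(alive,v0) N0.N3=(alive,v0) | N1.N0=(alive,v0) N1.N1=(alive,v2) N1.N2=(alive,v0) N1.N3=(alive,v0)
Op 10: N3 marks N0=dead -> (dead,v1)
Op 11: gossip N2<->N0 -> N2.N0=(alive,v0) N2.N1=(alive,v2) N2.N2=(alive,v0) N2.N3=(alive,v0) | N0.N0=(alive,v0) N0.N1=(alive,v2) N0.N2=(alive,v0) N0.N3=(alive,v0)

Answer: N0=alive,0 N1=alive,2 N2=alive,0 N3=alive,0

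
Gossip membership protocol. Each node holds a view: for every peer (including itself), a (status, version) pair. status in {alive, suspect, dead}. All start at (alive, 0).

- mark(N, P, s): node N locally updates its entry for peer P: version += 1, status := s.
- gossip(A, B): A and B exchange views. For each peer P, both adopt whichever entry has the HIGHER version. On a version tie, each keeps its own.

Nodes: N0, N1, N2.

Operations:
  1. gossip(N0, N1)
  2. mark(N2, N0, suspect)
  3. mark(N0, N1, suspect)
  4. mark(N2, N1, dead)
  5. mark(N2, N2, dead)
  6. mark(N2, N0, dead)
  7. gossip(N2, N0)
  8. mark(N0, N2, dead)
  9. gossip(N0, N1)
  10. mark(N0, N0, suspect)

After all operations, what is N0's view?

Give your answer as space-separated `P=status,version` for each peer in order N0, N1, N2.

Answer: N0=suspect,3 N1=suspect,1 N2=dead,2

Derivation:
Op 1: gossip N0<->N1 -> N0.N0=(alive,v0) N0.N1=(alive,v0) N0.N2=(alive,v0) | N1.N0=(alive,v0) N1.N1=(alive,v0) N1.N2=(alive,v0)
Op 2: N2 marks N0=suspect -> (suspect,v1)
Op 3: N0 marks N1=suspect -> (suspect,v1)
Op 4: N2 marks N1=dead -> (dead,v1)
Op 5: N2 marks N2=dead -> (dead,v1)
Op 6: N2 marks N0=dead -> (dead,v2)
Op 7: gossip N2<->N0 -> N2.N0=(dead,v2) N2.N1=(dead,v1) N2.N2=(dead,v1) | N0.N0=(dead,v2) N0.N1=(suspect,v1) N0.N2=(dead,v1)
Op 8: N0 marks N2=dead -> (dead,v2)
Op 9: gossip N0<->N1 -> N0.N0=(dead,v2) N0.N1=(suspect,v1) N0.N2=(dead,v2) | N1.N0=(dead,v2) N1.N1=(suspect,v1) N1.N2=(dead,v2)
Op 10: N0 marks N0=suspect -> (suspect,v3)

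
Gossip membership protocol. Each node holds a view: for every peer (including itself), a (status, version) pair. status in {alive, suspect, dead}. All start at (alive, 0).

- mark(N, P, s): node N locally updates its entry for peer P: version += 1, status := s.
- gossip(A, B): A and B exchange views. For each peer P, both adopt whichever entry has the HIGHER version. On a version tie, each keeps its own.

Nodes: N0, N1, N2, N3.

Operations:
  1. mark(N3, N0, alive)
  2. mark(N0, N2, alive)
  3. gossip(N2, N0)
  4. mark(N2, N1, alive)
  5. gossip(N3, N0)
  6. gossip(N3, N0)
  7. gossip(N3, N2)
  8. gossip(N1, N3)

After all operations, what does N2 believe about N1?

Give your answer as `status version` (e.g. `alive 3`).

Answer: alive 1

Derivation:
Op 1: N3 marks N0=alive -> (alive,v1)
Op 2: N0 marks N2=alive -> (alive,v1)
Op 3: gossip N2<->N0 -> N2.N0=(alive,v0) N2.N1=(alive,v0) N2.N2=(alive,v1) N2.N3=(alive,v0) | N0.N0=(alive,v0) N0.N1=(alive,v0) N0.N2=(alive,v1) N0.N3=(alive,v0)
Op 4: N2 marks N1=alive -> (alive,v1)
Op 5: gossip N3<->N0 -> N3.N0=(alive,v1) N3.N1=(alive,v0) N3.N2=(alive,v1) N3.N3=(alive,v0) | N0.N0=(alive,v1) N0.N1=(alive,v0) N0.N2=(alive,v1) N0.N3=(alive,v0)
Op 6: gossip N3<->N0 -> N3.N0=(alive,v1) N3.N1=(alive,v0) N3.N2=(alive,v1) N3.N3=(alive,v0) | N0.N0=(alive,v1) N0.N1=(alive,v0) N0.N2=(alive,v1) N0.N3=(alive,v0)
Op 7: gossip N3<->N2 -> N3.N0=(alive,v1) N3.N1=(alive,v1) N3.N2=(alive,v1) N3.N3=(alive,v0) | N2.N0=(alive,v1) N2.N1=(alive,v1) N2.N2=(alive,v1) N2.N3=(alive,v0)
Op 8: gossip N1<->N3 -> N1.N0=(alive,v1) N1.N1=(alive,v1) N1.N2=(alive,v1) N1.N3=(alive,v0) | N3.N0=(alive,v1) N3.N1=(alive,v1) N3.N2=(alive,v1) N3.N3=(alive,v0)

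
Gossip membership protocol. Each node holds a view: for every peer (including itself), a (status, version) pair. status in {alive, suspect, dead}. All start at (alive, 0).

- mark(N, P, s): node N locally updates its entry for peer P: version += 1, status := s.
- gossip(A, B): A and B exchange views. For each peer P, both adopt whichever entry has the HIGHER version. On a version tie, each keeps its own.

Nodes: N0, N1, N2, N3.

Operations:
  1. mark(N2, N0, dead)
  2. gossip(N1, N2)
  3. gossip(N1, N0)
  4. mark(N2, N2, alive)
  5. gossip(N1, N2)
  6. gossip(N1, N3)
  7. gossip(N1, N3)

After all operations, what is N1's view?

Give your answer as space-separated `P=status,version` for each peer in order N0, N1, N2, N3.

Op 1: N2 marks N0=dead -> (dead,v1)
Op 2: gossip N1<->N2 -> N1.N0=(dead,v1) N1.N1=(alive,v0) N1.N2=(alive,v0) N1.N3=(alive,v0) | N2.N0=(dead,v1) N2.N1=(alive,v0) N2.N2=(alive,v0) N2.N3=(alive,v0)
Op 3: gossip N1<->N0 -> N1.N0=(dead,v1) N1.N1=(alive,v0) N1.N2=(alive,v0) N1.N3=(alive,v0) | N0.N0=(dead,v1) N0.N1=(alive,v0) N0.N2=(alive,v0) N0.N3=(alive,v0)
Op 4: N2 marks N2=alive -> (alive,v1)
Op 5: gossip N1<->N2 -> N1.N0=(dead,v1) N1.N1=(alive,v0) N1.N2=(alive,v1) N1.N3=(alive,v0) | N2.N0=(dead,v1) N2.N1=(alive,v0) N2.N2=(alive,v1) N2.N3=(alive,v0)
Op 6: gossip N1<->N3 -> N1.N0=(dead,v1) N1.N1=(alive,v0) N1.N2=(alive,v1) N1.N3=(alive,v0) | N3.N0=(dead,v1) N3.N1=(alive,v0) N3.N2=(alive,v1) N3.N3=(alive,v0)
Op 7: gossip N1<->N3 -> N1.N0=(dead,v1) N1.N1=(alive,v0) N1.N2=(alive,v1) N1.N3=(alive,v0) | N3.N0=(dead,v1) N3.N1=(alive,v0) N3.N2=(alive,v1) N3.N3=(alive,v0)

Answer: N0=dead,1 N1=alive,0 N2=alive,1 N3=alive,0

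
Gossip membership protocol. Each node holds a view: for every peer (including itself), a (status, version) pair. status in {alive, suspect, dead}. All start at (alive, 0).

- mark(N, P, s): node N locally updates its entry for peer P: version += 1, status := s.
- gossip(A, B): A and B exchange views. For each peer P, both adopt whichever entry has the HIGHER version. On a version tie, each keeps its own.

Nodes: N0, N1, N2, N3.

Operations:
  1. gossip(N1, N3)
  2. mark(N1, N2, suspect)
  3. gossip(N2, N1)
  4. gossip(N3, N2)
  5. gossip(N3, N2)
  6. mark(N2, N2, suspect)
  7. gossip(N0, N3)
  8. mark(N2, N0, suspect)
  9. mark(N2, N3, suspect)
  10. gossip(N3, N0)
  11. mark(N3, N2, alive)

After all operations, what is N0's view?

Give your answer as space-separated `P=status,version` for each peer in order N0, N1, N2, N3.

Op 1: gossip N1<->N3 -> N1.N0=(alive,v0) N1.N1=(alive,v0) N1.N2=(alive,v0) N1.N3=(alive,v0) | N3.N0=(alive,v0) N3.N1=(alive,v0) N3.N2=(alive,v0) N3.N3=(alive,v0)
Op 2: N1 marks N2=suspect -> (suspect,v1)
Op 3: gossip N2<->N1 -> N2.N0=(alive,v0) N2.N1=(alive,v0) N2.N2=(suspect,v1) N2.N3=(alive,v0) | N1.N0=(alive,v0) N1.N1=(alive,v0) N1.N2=(suspect,v1) N1.N3=(alive,v0)
Op 4: gossip N3<->N2 -> N3.N0=(alive,v0) N3.N1=(alive,v0) N3.N2=(suspect,v1) N3.N3=(alive,v0) | N2.N0=(alive,v0) N2.N1=(alive,v0) N2.N2=(suspect,v1) N2.N3=(alive,v0)
Op 5: gossip N3<->N2 -> N3.N0=(alive,v0) N3.N1=(alive,v0) N3.N2=(suspect,v1) N3.N3=(alive,v0) | N2.N0=(alive,v0) N2.N1=(alive,v0) N2.N2=(suspect,v1) N2.N3=(alive,v0)
Op 6: N2 marks N2=suspect -> (suspect,v2)
Op 7: gossip N0<->N3 -> N0.N0=(alive,v0) N0.N1=(alive,v0) N0.N2=(suspect,v1) N0.N3=(alive,v0) | N3.N0=(alive,v0) N3.N1=(alive,v0) N3.N2=(suspect,v1) N3.N3=(alive,v0)
Op 8: N2 marks N0=suspect -> (suspect,v1)
Op 9: N2 marks N3=suspect -> (suspect,v1)
Op 10: gossip N3<->N0 -> N3.N0=(alive,v0) N3.N1=(alive,v0) N3.N2=(suspect,v1) N3.N3=(alive,v0) | N0.N0=(alive,v0) N0.N1=(alive,v0) N0.N2=(suspect,v1) N0.N3=(alive,v0)
Op 11: N3 marks N2=alive -> (alive,v2)

Answer: N0=alive,0 N1=alive,0 N2=suspect,1 N3=alive,0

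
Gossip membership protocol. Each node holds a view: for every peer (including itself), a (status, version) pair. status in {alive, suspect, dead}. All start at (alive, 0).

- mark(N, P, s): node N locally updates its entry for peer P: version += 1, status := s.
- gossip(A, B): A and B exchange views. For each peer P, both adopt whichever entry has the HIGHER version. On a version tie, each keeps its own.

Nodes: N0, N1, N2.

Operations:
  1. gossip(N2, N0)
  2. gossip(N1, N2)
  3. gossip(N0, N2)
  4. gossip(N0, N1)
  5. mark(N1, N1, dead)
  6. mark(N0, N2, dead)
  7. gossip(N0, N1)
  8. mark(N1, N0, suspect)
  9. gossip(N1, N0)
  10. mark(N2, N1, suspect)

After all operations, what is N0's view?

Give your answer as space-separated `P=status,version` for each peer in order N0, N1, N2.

Answer: N0=suspect,1 N1=dead,1 N2=dead,1

Derivation:
Op 1: gossip N2<->N0 -> N2.N0=(alive,v0) N2.N1=(alive,v0) N2.N2=(alive,v0) | N0.N0=(alive,v0) N0.N1=(alive,v0) N0.N2=(alive,v0)
Op 2: gossip N1<->N2 -> N1.N0=(alive,v0) N1.N1=(alive,v0) N1.N2=(alive,v0) | N2.N0=(alive,v0) N2.N1=(alive,v0) N2.N2=(alive,v0)
Op 3: gossip N0<->N2 -> N0.N0=(alive,v0) N0.N1=(alive,v0) N0.N2=(alive,v0) | N2.N0=(alive,v0) N2.N1=(alive,v0) N2.N2=(alive,v0)
Op 4: gossip N0<->N1 -> N0.N0=(alive,v0) N0.N1=(alive,v0) N0.N2=(alive,v0) | N1.N0=(alive,v0) N1.N1=(alive,v0) N1.N2=(alive,v0)
Op 5: N1 marks N1=dead -> (dead,v1)
Op 6: N0 marks N2=dead -> (dead,v1)
Op 7: gossip N0<->N1 -> N0.N0=(alive,v0) N0.N1=(dead,v1) N0.N2=(dead,v1) | N1.N0=(alive,v0) N1.N1=(dead,v1) N1.N2=(dead,v1)
Op 8: N1 marks N0=suspect -> (suspect,v1)
Op 9: gossip N1<->N0 -> N1.N0=(suspect,v1) N1.N1=(dead,v1) N1.N2=(dead,v1) | N0.N0=(suspect,v1) N0.N1=(dead,v1) N0.N2=(dead,v1)
Op 10: N2 marks N1=suspect -> (suspect,v1)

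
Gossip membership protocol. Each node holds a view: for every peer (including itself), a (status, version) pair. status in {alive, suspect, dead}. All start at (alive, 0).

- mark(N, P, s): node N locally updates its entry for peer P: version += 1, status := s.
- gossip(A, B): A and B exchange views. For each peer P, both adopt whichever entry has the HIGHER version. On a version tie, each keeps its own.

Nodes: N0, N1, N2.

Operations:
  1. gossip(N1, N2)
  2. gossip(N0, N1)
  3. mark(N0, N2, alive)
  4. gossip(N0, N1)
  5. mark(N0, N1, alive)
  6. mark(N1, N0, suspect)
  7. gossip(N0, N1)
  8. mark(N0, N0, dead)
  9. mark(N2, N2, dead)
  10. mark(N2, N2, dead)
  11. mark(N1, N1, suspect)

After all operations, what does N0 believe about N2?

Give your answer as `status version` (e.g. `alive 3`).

Answer: alive 1

Derivation:
Op 1: gossip N1<->N2 -> N1.N0=(alive,v0) N1.N1=(alive,v0) N1.N2=(alive,v0) | N2.N0=(alive,v0) N2.N1=(alive,v0) N2.N2=(alive,v0)
Op 2: gossip N0<->N1 -> N0.N0=(alive,v0) N0.N1=(alive,v0) N0.N2=(alive,v0) | N1.N0=(alive,v0) N1.N1=(alive,v0) N1.N2=(alive,v0)
Op 3: N0 marks N2=alive -> (alive,v1)
Op 4: gossip N0<->N1 -> N0.N0=(alive,v0) N0.N1=(alive,v0) N0.N2=(alive,v1) | N1.N0=(alive,v0) N1.N1=(alive,v0) N1.N2=(alive,v1)
Op 5: N0 marks N1=alive -> (alive,v1)
Op 6: N1 marks N0=suspect -> (suspect,v1)
Op 7: gossip N0<->N1 -> N0.N0=(suspect,v1) N0.N1=(alive,v1) N0.N2=(alive,v1) | N1.N0=(suspect,v1) N1.N1=(alive,v1) N1.N2=(alive,v1)
Op 8: N0 marks N0=dead -> (dead,v2)
Op 9: N2 marks N2=dead -> (dead,v1)
Op 10: N2 marks N2=dead -> (dead,v2)
Op 11: N1 marks N1=suspect -> (suspect,v2)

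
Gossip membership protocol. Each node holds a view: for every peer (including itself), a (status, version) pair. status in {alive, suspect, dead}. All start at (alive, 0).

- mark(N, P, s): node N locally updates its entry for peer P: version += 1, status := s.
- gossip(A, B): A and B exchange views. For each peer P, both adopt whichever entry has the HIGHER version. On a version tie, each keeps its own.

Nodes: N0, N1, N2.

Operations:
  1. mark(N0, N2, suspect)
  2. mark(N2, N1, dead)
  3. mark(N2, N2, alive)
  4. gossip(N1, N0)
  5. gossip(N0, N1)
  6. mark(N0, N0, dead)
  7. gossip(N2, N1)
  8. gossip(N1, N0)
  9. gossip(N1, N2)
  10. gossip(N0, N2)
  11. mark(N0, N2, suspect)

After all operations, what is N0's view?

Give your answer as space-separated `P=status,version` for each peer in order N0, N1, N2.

Answer: N0=dead,1 N1=dead,1 N2=suspect,2

Derivation:
Op 1: N0 marks N2=suspect -> (suspect,v1)
Op 2: N2 marks N1=dead -> (dead,v1)
Op 3: N2 marks N2=alive -> (alive,v1)
Op 4: gossip N1<->N0 -> N1.N0=(alive,v0) N1.N1=(alive,v0) N1.N2=(suspect,v1) | N0.N0=(alive,v0) N0.N1=(alive,v0) N0.N2=(suspect,v1)
Op 5: gossip N0<->N1 -> N0.N0=(alive,v0) N0.N1=(alive,v0) N0.N2=(suspect,v1) | N1.N0=(alive,v0) N1.N1=(alive,v0) N1.N2=(suspect,v1)
Op 6: N0 marks N0=dead -> (dead,v1)
Op 7: gossip N2<->N1 -> N2.N0=(alive,v0) N2.N1=(dead,v1) N2.N2=(alive,v1) | N1.N0=(alive,v0) N1.N1=(dead,v1) N1.N2=(suspect,v1)
Op 8: gossip N1<->N0 -> N1.N0=(dead,v1) N1.N1=(dead,v1) N1.N2=(suspect,v1) | N0.N0=(dead,v1) N0.N1=(dead,v1) N0.N2=(suspect,v1)
Op 9: gossip N1<->N2 -> N1.N0=(dead,v1) N1.N1=(dead,v1) N1.N2=(suspect,v1) | N2.N0=(dead,v1) N2.N1=(dead,v1) N2.N2=(alive,v1)
Op 10: gossip N0<->N2 -> N0.N0=(dead,v1) N0.N1=(dead,v1) N0.N2=(suspect,v1) | N2.N0=(dead,v1) N2.N1=(dead,v1) N2.N2=(alive,v1)
Op 11: N0 marks N2=suspect -> (suspect,v2)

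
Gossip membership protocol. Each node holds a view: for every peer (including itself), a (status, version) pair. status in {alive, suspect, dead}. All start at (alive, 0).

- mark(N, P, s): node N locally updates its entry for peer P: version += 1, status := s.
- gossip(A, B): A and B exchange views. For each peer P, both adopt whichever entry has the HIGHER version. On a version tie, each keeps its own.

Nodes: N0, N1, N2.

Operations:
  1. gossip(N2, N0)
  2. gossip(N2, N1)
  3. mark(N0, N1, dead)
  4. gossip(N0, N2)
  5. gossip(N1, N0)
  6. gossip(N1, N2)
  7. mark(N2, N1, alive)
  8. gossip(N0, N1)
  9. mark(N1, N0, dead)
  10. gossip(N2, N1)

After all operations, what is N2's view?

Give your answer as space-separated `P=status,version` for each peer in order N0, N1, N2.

Answer: N0=dead,1 N1=alive,2 N2=alive,0

Derivation:
Op 1: gossip N2<->N0 -> N2.N0=(alive,v0) N2.N1=(alive,v0) N2.N2=(alive,v0) | N0.N0=(alive,v0) N0.N1=(alive,v0) N0.N2=(alive,v0)
Op 2: gossip N2<->N1 -> N2.N0=(alive,v0) N2.N1=(alive,v0) N2.N2=(alive,v0) | N1.N0=(alive,v0) N1.N1=(alive,v0) N1.N2=(alive,v0)
Op 3: N0 marks N1=dead -> (dead,v1)
Op 4: gossip N0<->N2 -> N0.N0=(alive,v0) N0.N1=(dead,v1) N0.N2=(alive,v0) | N2.N0=(alive,v0) N2.N1=(dead,v1) N2.N2=(alive,v0)
Op 5: gossip N1<->N0 -> N1.N0=(alive,v0) N1.N1=(dead,v1) N1.N2=(alive,v0) | N0.N0=(alive,v0) N0.N1=(dead,v1) N0.N2=(alive,v0)
Op 6: gossip N1<->N2 -> N1.N0=(alive,v0) N1.N1=(dead,v1) N1.N2=(alive,v0) | N2.N0=(alive,v0) N2.N1=(dead,v1) N2.N2=(alive,v0)
Op 7: N2 marks N1=alive -> (alive,v2)
Op 8: gossip N0<->N1 -> N0.N0=(alive,v0) N0.N1=(dead,v1) N0.N2=(alive,v0) | N1.N0=(alive,v0) N1.N1=(dead,v1) N1.N2=(alive,v0)
Op 9: N1 marks N0=dead -> (dead,v1)
Op 10: gossip N2<->N1 -> N2.N0=(dead,v1) N2.N1=(alive,v2) N2.N2=(alive,v0) | N1.N0=(dead,v1) N1.N1=(alive,v2) N1.N2=(alive,v0)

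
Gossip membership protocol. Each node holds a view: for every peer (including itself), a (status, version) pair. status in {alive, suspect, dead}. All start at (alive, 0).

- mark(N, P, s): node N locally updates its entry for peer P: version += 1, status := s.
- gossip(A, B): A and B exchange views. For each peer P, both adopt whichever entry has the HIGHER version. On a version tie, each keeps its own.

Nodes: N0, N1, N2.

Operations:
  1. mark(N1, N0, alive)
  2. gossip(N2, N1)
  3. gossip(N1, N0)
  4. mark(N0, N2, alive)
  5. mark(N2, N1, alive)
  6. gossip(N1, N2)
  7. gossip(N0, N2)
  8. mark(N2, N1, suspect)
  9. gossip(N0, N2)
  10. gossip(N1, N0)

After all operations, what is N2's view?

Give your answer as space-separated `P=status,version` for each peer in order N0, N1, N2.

Answer: N0=alive,1 N1=suspect,2 N2=alive,1

Derivation:
Op 1: N1 marks N0=alive -> (alive,v1)
Op 2: gossip N2<->N1 -> N2.N0=(alive,v1) N2.N1=(alive,v0) N2.N2=(alive,v0) | N1.N0=(alive,v1) N1.N1=(alive,v0) N1.N2=(alive,v0)
Op 3: gossip N1<->N0 -> N1.N0=(alive,v1) N1.N1=(alive,v0) N1.N2=(alive,v0) | N0.N0=(alive,v1) N0.N1=(alive,v0) N0.N2=(alive,v0)
Op 4: N0 marks N2=alive -> (alive,v1)
Op 5: N2 marks N1=alive -> (alive,v1)
Op 6: gossip N1<->N2 -> N1.N0=(alive,v1) N1.N1=(alive,v1) N1.N2=(alive,v0) | N2.N0=(alive,v1) N2.N1=(alive,v1) N2.N2=(alive,v0)
Op 7: gossip N0<->N2 -> N0.N0=(alive,v1) N0.N1=(alive,v1) N0.N2=(alive,v1) | N2.N0=(alive,v1) N2.N1=(alive,v1) N2.N2=(alive,v1)
Op 8: N2 marks N1=suspect -> (suspect,v2)
Op 9: gossip N0<->N2 -> N0.N0=(alive,v1) N0.N1=(suspect,v2) N0.N2=(alive,v1) | N2.N0=(alive,v1) N2.N1=(suspect,v2) N2.N2=(alive,v1)
Op 10: gossip N1<->N0 -> N1.N0=(alive,v1) N1.N1=(suspect,v2) N1.N2=(alive,v1) | N0.N0=(alive,v1) N0.N1=(suspect,v2) N0.N2=(alive,v1)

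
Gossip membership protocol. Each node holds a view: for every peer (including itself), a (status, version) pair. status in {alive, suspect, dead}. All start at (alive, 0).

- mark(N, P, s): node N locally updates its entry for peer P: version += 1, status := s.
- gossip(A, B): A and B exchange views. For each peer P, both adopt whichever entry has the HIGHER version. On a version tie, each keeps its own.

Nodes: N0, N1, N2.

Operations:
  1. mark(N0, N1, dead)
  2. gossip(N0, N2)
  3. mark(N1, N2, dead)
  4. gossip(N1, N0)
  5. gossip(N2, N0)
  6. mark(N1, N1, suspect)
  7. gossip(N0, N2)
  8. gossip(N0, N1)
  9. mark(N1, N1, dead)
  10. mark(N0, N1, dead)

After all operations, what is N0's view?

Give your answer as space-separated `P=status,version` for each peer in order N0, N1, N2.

Op 1: N0 marks N1=dead -> (dead,v1)
Op 2: gossip N0<->N2 -> N0.N0=(alive,v0) N0.N1=(dead,v1) N0.N2=(alive,v0) | N2.N0=(alive,v0) N2.N1=(dead,v1) N2.N2=(alive,v0)
Op 3: N1 marks N2=dead -> (dead,v1)
Op 4: gossip N1<->N0 -> N1.N0=(alive,v0) N1.N1=(dead,v1) N1.N2=(dead,v1) | N0.N0=(alive,v0) N0.N1=(dead,v1) N0.N2=(dead,v1)
Op 5: gossip N2<->N0 -> N2.N0=(alive,v0) N2.N1=(dead,v1) N2.N2=(dead,v1) | N0.N0=(alive,v0) N0.N1=(dead,v1) N0.N2=(dead,v1)
Op 6: N1 marks N1=suspect -> (suspect,v2)
Op 7: gossip N0<->N2 -> N0.N0=(alive,v0) N0.N1=(dead,v1) N0.N2=(dead,v1) | N2.N0=(alive,v0) N2.N1=(dead,v1) N2.N2=(dead,v1)
Op 8: gossip N0<->N1 -> N0.N0=(alive,v0) N0.N1=(suspect,v2) N0.N2=(dead,v1) | N1.N0=(alive,v0) N1.N1=(suspect,v2) N1.N2=(dead,v1)
Op 9: N1 marks N1=dead -> (dead,v3)
Op 10: N0 marks N1=dead -> (dead,v3)

Answer: N0=alive,0 N1=dead,3 N2=dead,1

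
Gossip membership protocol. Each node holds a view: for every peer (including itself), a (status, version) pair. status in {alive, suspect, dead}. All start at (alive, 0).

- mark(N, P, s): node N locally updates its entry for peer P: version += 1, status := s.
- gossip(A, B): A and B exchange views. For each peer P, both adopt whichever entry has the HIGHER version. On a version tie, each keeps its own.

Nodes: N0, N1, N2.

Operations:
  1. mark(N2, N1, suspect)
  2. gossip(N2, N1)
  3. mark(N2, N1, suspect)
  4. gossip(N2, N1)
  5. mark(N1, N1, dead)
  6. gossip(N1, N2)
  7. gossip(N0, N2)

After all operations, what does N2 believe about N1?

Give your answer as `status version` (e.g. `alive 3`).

Answer: dead 3

Derivation:
Op 1: N2 marks N1=suspect -> (suspect,v1)
Op 2: gossip N2<->N1 -> N2.N0=(alive,v0) N2.N1=(suspect,v1) N2.N2=(alive,v0) | N1.N0=(alive,v0) N1.N1=(suspect,v1) N1.N2=(alive,v0)
Op 3: N2 marks N1=suspect -> (suspect,v2)
Op 4: gossip N2<->N1 -> N2.N0=(alive,v0) N2.N1=(suspect,v2) N2.N2=(alive,v0) | N1.N0=(alive,v0) N1.N1=(suspect,v2) N1.N2=(alive,v0)
Op 5: N1 marks N1=dead -> (dead,v3)
Op 6: gossip N1<->N2 -> N1.N0=(alive,v0) N1.N1=(dead,v3) N1.N2=(alive,v0) | N2.N0=(alive,v0) N2.N1=(dead,v3) N2.N2=(alive,v0)
Op 7: gossip N0<->N2 -> N0.N0=(alive,v0) N0.N1=(dead,v3) N0.N2=(alive,v0) | N2.N0=(alive,v0) N2.N1=(dead,v3) N2.N2=(alive,v0)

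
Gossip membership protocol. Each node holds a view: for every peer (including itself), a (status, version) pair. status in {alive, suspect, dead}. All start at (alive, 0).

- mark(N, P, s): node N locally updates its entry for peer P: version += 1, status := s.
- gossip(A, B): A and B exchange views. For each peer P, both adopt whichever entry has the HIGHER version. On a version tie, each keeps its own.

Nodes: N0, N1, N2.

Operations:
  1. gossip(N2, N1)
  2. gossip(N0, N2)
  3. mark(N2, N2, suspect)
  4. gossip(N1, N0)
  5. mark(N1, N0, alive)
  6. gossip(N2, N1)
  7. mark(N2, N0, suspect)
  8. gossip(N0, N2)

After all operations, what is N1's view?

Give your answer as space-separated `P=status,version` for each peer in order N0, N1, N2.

Op 1: gossip N2<->N1 -> N2.N0=(alive,v0) N2.N1=(alive,v0) N2.N2=(alive,v0) | N1.N0=(alive,v0) N1.N1=(alive,v0) N1.N2=(alive,v0)
Op 2: gossip N0<->N2 -> N0.N0=(alive,v0) N0.N1=(alive,v0) N0.N2=(alive,v0) | N2.N0=(alive,v0) N2.N1=(alive,v0) N2.N2=(alive,v0)
Op 3: N2 marks N2=suspect -> (suspect,v1)
Op 4: gossip N1<->N0 -> N1.N0=(alive,v0) N1.N1=(alive,v0) N1.N2=(alive,v0) | N0.N0=(alive,v0) N0.N1=(alive,v0) N0.N2=(alive,v0)
Op 5: N1 marks N0=alive -> (alive,v1)
Op 6: gossip N2<->N1 -> N2.N0=(alive,v1) N2.N1=(alive,v0) N2.N2=(suspect,v1) | N1.N0=(alive,v1) N1.N1=(alive,v0) N1.N2=(suspect,v1)
Op 7: N2 marks N0=suspect -> (suspect,v2)
Op 8: gossip N0<->N2 -> N0.N0=(suspect,v2) N0.N1=(alive,v0) N0.N2=(suspect,v1) | N2.N0=(suspect,v2) N2.N1=(alive,v0) N2.N2=(suspect,v1)

Answer: N0=alive,1 N1=alive,0 N2=suspect,1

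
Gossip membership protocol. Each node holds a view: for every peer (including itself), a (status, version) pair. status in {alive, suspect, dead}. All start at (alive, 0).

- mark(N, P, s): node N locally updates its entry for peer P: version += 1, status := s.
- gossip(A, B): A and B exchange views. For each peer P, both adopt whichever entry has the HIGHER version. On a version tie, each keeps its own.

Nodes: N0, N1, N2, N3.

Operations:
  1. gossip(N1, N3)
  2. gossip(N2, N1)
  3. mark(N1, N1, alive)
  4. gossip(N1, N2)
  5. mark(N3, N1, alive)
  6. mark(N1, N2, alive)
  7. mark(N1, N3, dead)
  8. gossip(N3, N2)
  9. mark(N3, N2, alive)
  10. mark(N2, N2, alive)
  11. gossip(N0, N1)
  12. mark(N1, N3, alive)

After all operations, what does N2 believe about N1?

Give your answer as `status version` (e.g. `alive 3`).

Op 1: gossip N1<->N3 -> N1.N0=(alive,v0) N1.N1=(alive,v0) N1.N2=(alive,v0) N1.N3=(alive,v0) | N3.N0=(alive,v0) N3.N1=(alive,v0) N3.N2=(alive,v0) N3.N3=(alive,v0)
Op 2: gossip N2<->N1 -> N2.N0=(alive,v0) N2.N1=(alive,v0) N2.N2=(alive,v0) N2.N3=(alive,v0) | N1.N0=(alive,v0) N1.N1=(alive,v0) N1.N2=(alive,v0) N1.N3=(alive,v0)
Op 3: N1 marks N1=alive -> (alive,v1)
Op 4: gossip N1<->N2 -> N1.N0=(alive,v0) N1.N1=(alive,v1) N1.N2=(alive,v0) N1.N3=(alive,v0) | N2.N0=(alive,v0) N2.N1=(alive,v1) N2.N2=(alive,v0) N2.N3=(alive,v0)
Op 5: N3 marks N1=alive -> (alive,v1)
Op 6: N1 marks N2=alive -> (alive,v1)
Op 7: N1 marks N3=dead -> (dead,v1)
Op 8: gossip N3<->N2 -> N3.N0=(alive,v0) N3.N1=(alive,v1) N3.N2=(alive,v0) N3.N3=(alive,v0) | N2.N0=(alive,v0) N2.N1=(alive,v1) N2.N2=(alive,v0) N2.N3=(alive,v0)
Op 9: N3 marks N2=alive -> (alive,v1)
Op 10: N2 marks N2=alive -> (alive,v1)
Op 11: gossip N0<->N1 -> N0.N0=(alive,v0) N0.N1=(alive,v1) N0.N2=(alive,v1) N0.N3=(dead,v1) | N1.N0=(alive,v0) N1.N1=(alive,v1) N1.N2=(alive,v1) N1.N3=(dead,v1)
Op 12: N1 marks N3=alive -> (alive,v2)

Answer: alive 1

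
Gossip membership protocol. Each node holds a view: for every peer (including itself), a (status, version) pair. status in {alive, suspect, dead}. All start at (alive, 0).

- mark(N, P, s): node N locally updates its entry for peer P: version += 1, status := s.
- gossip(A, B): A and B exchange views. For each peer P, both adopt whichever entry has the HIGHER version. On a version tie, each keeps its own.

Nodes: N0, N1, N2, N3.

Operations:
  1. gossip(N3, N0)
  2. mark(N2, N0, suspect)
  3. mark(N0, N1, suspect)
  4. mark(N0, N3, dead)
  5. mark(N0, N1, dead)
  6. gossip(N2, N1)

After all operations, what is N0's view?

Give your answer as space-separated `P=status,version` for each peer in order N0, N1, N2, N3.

Answer: N0=alive,0 N1=dead,2 N2=alive,0 N3=dead,1

Derivation:
Op 1: gossip N3<->N0 -> N3.N0=(alive,v0) N3.N1=(alive,v0) N3.N2=(alive,v0) N3.N3=(alive,v0) | N0.N0=(alive,v0) N0.N1=(alive,v0) N0.N2=(alive,v0) N0.N3=(alive,v0)
Op 2: N2 marks N0=suspect -> (suspect,v1)
Op 3: N0 marks N1=suspect -> (suspect,v1)
Op 4: N0 marks N3=dead -> (dead,v1)
Op 5: N0 marks N1=dead -> (dead,v2)
Op 6: gossip N2<->N1 -> N2.N0=(suspect,v1) N2.N1=(alive,v0) N2.N2=(alive,v0) N2.N3=(alive,v0) | N1.N0=(suspect,v1) N1.N1=(alive,v0) N1.N2=(alive,v0) N1.N3=(alive,v0)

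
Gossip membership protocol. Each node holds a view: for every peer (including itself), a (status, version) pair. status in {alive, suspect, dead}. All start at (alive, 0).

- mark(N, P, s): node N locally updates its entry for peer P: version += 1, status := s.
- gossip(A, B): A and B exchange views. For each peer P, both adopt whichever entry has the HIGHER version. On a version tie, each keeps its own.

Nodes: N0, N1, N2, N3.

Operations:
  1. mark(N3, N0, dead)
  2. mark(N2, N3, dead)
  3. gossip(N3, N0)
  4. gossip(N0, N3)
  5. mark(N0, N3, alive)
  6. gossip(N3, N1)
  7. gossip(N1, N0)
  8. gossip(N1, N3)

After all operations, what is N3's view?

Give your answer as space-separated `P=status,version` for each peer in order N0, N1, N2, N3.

Answer: N0=dead,1 N1=alive,0 N2=alive,0 N3=alive,1

Derivation:
Op 1: N3 marks N0=dead -> (dead,v1)
Op 2: N2 marks N3=dead -> (dead,v1)
Op 3: gossip N3<->N0 -> N3.N0=(dead,v1) N3.N1=(alive,v0) N3.N2=(alive,v0) N3.N3=(alive,v0) | N0.N0=(dead,v1) N0.N1=(alive,v0) N0.N2=(alive,v0) N0.N3=(alive,v0)
Op 4: gossip N0<->N3 -> N0.N0=(dead,v1) N0.N1=(alive,v0) N0.N2=(alive,v0) N0.N3=(alive,v0) | N3.N0=(dead,v1) N3.N1=(alive,v0) N3.N2=(alive,v0) N3.N3=(alive,v0)
Op 5: N0 marks N3=alive -> (alive,v1)
Op 6: gossip N3<->N1 -> N3.N0=(dead,v1) N3.N1=(alive,v0) N3.N2=(alive,v0) N3.N3=(alive,v0) | N1.N0=(dead,v1) N1.N1=(alive,v0) N1.N2=(alive,v0) N1.N3=(alive,v0)
Op 7: gossip N1<->N0 -> N1.N0=(dead,v1) N1.N1=(alive,v0) N1.N2=(alive,v0) N1.N3=(alive,v1) | N0.N0=(dead,v1) N0.N1=(alive,v0) N0.N2=(alive,v0) N0.N3=(alive,v1)
Op 8: gossip N1<->N3 -> N1.N0=(dead,v1) N1.N1=(alive,v0) N1.N2=(alive,v0) N1.N3=(alive,v1) | N3.N0=(dead,v1) N3.N1=(alive,v0) N3.N2=(alive,v0) N3.N3=(alive,v1)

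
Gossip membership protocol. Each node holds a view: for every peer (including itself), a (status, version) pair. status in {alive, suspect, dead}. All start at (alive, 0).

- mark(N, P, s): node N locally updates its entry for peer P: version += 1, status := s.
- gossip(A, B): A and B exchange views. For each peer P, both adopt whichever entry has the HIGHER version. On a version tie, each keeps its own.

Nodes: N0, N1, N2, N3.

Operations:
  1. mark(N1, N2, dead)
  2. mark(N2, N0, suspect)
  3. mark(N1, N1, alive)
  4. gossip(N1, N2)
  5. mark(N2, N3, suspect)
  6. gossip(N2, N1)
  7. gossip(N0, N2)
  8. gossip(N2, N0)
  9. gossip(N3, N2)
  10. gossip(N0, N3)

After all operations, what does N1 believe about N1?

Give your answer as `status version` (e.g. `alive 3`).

Op 1: N1 marks N2=dead -> (dead,v1)
Op 2: N2 marks N0=suspect -> (suspect,v1)
Op 3: N1 marks N1=alive -> (alive,v1)
Op 4: gossip N1<->N2 -> N1.N0=(suspect,v1) N1.N1=(alive,v1) N1.N2=(dead,v1) N1.N3=(alive,v0) | N2.N0=(suspect,v1) N2.N1=(alive,v1) N2.N2=(dead,v1) N2.N3=(alive,v0)
Op 5: N2 marks N3=suspect -> (suspect,v1)
Op 6: gossip N2<->N1 -> N2.N0=(suspect,v1) N2.N1=(alive,v1) N2.N2=(dead,v1) N2.N3=(suspect,v1) | N1.N0=(suspect,v1) N1.N1=(alive,v1) N1.N2=(dead,v1) N1.N3=(suspect,v1)
Op 7: gossip N0<->N2 -> N0.N0=(suspect,v1) N0.N1=(alive,v1) N0.N2=(dead,v1) N0.N3=(suspect,v1) | N2.N0=(suspect,v1) N2.N1=(alive,v1) N2.N2=(dead,v1) N2.N3=(suspect,v1)
Op 8: gossip N2<->N0 -> N2.N0=(suspect,v1) N2.N1=(alive,v1) N2.N2=(dead,v1) N2.N3=(suspect,v1) | N0.N0=(suspect,v1) N0.N1=(alive,v1) N0.N2=(dead,v1) N0.N3=(suspect,v1)
Op 9: gossip N3<->N2 -> N3.N0=(suspect,v1) N3.N1=(alive,v1) N3.N2=(dead,v1) N3.N3=(suspect,v1) | N2.N0=(suspect,v1) N2.N1=(alive,v1) N2.N2=(dead,v1) N2.N3=(suspect,v1)
Op 10: gossip N0<->N3 -> N0.N0=(suspect,v1) N0.N1=(alive,v1) N0.N2=(dead,v1) N0.N3=(suspect,v1) | N3.N0=(suspect,v1) N3.N1=(alive,v1) N3.N2=(dead,v1) N3.N3=(suspect,v1)

Answer: alive 1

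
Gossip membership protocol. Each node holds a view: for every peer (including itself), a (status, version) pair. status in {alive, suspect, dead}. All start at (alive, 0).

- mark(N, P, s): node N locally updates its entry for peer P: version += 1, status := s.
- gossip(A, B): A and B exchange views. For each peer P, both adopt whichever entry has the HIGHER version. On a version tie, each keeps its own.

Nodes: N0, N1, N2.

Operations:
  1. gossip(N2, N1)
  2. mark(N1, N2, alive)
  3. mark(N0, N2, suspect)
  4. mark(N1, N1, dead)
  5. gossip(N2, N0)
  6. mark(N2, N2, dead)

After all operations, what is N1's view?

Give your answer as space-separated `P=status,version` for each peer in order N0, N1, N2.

Answer: N0=alive,0 N1=dead,1 N2=alive,1

Derivation:
Op 1: gossip N2<->N1 -> N2.N0=(alive,v0) N2.N1=(alive,v0) N2.N2=(alive,v0) | N1.N0=(alive,v0) N1.N1=(alive,v0) N1.N2=(alive,v0)
Op 2: N1 marks N2=alive -> (alive,v1)
Op 3: N0 marks N2=suspect -> (suspect,v1)
Op 4: N1 marks N1=dead -> (dead,v1)
Op 5: gossip N2<->N0 -> N2.N0=(alive,v0) N2.N1=(alive,v0) N2.N2=(suspect,v1) | N0.N0=(alive,v0) N0.N1=(alive,v0) N0.N2=(suspect,v1)
Op 6: N2 marks N2=dead -> (dead,v2)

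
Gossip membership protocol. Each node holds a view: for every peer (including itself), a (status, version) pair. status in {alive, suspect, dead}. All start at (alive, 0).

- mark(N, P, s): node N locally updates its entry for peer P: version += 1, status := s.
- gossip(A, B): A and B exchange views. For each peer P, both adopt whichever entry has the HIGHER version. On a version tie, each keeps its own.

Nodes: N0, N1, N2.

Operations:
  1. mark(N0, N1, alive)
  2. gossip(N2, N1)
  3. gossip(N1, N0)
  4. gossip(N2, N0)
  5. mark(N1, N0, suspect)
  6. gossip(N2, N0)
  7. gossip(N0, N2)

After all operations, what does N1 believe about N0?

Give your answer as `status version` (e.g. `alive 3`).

Answer: suspect 1

Derivation:
Op 1: N0 marks N1=alive -> (alive,v1)
Op 2: gossip N2<->N1 -> N2.N0=(alive,v0) N2.N1=(alive,v0) N2.N2=(alive,v0) | N1.N0=(alive,v0) N1.N1=(alive,v0) N1.N2=(alive,v0)
Op 3: gossip N1<->N0 -> N1.N0=(alive,v0) N1.N1=(alive,v1) N1.N2=(alive,v0) | N0.N0=(alive,v0) N0.N1=(alive,v1) N0.N2=(alive,v0)
Op 4: gossip N2<->N0 -> N2.N0=(alive,v0) N2.N1=(alive,v1) N2.N2=(alive,v0) | N0.N0=(alive,v0) N0.N1=(alive,v1) N0.N2=(alive,v0)
Op 5: N1 marks N0=suspect -> (suspect,v1)
Op 6: gossip N2<->N0 -> N2.N0=(alive,v0) N2.N1=(alive,v1) N2.N2=(alive,v0) | N0.N0=(alive,v0) N0.N1=(alive,v1) N0.N2=(alive,v0)
Op 7: gossip N0<->N2 -> N0.N0=(alive,v0) N0.N1=(alive,v1) N0.N2=(alive,v0) | N2.N0=(alive,v0) N2.N1=(alive,v1) N2.N2=(alive,v0)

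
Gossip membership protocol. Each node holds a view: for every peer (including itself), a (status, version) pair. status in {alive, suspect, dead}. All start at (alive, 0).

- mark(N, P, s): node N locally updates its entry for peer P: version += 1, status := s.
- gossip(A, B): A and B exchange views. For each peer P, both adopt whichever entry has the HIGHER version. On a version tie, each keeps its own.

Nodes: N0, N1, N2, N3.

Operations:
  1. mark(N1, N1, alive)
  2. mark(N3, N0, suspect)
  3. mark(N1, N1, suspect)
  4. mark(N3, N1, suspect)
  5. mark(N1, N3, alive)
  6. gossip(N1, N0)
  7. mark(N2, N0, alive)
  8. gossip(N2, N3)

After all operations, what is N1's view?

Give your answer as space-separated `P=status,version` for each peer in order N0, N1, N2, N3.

Answer: N0=alive,0 N1=suspect,2 N2=alive,0 N3=alive,1

Derivation:
Op 1: N1 marks N1=alive -> (alive,v1)
Op 2: N3 marks N0=suspect -> (suspect,v1)
Op 3: N1 marks N1=suspect -> (suspect,v2)
Op 4: N3 marks N1=suspect -> (suspect,v1)
Op 5: N1 marks N3=alive -> (alive,v1)
Op 6: gossip N1<->N0 -> N1.N0=(alive,v0) N1.N1=(suspect,v2) N1.N2=(alive,v0) N1.N3=(alive,v1) | N0.N0=(alive,v0) N0.N1=(suspect,v2) N0.N2=(alive,v0) N0.N3=(alive,v1)
Op 7: N2 marks N0=alive -> (alive,v1)
Op 8: gossip N2<->N3 -> N2.N0=(alive,v1) N2.N1=(suspect,v1) N2.N2=(alive,v0) N2.N3=(alive,v0) | N3.N0=(suspect,v1) N3.N1=(suspect,v1) N3.N2=(alive,v0) N3.N3=(alive,v0)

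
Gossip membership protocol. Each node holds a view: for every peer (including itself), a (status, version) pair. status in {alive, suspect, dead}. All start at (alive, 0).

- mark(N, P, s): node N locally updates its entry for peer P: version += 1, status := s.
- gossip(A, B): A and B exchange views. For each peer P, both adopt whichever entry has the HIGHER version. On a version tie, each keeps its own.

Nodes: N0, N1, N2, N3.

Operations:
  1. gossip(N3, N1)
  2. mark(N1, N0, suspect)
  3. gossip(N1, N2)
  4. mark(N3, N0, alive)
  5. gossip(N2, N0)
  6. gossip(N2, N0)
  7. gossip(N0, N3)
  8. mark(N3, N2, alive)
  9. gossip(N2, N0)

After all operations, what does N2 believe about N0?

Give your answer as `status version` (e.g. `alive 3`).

Op 1: gossip N3<->N1 -> N3.N0=(alive,v0) N3.N1=(alive,v0) N3.N2=(alive,v0) N3.N3=(alive,v0) | N1.N0=(alive,v0) N1.N1=(alive,v0) N1.N2=(alive,v0) N1.N3=(alive,v0)
Op 2: N1 marks N0=suspect -> (suspect,v1)
Op 3: gossip N1<->N2 -> N1.N0=(suspect,v1) N1.N1=(alive,v0) N1.N2=(alive,v0) N1.N3=(alive,v0) | N2.N0=(suspect,v1) N2.N1=(alive,v0) N2.N2=(alive,v0) N2.N3=(alive,v0)
Op 4: N3 marks N0=alive -> (alive,v1)
Op 5: gossip N2<->N0 -> N2.N0=(suspect,v1) N2.N1=(alive,v0) N2.N2=(alive,v0) N2.N3=(alive,v0) | N0.N0=(suspect,v1) N0.N1=(alive,v0) N0.N2=(alive,v0) N0.N3=(alive,v0)
Op 6: gossip N2<->N0 -> N2.N0=(suspect,v1) N2.N1=(alive,v0) N2.N2=(alive,v0) N2.N3=(alive,v0) | N0.N0=(suspect,v1) N0.N1=(alive,v0) N0.N2=(alive,v0) N0.N3=(alive,v0)
Op 7: gossip N0<->N3 -> N0.N0=(suspect,v1) N0.N1=(alive,v0) N0.N2=(alive,v0) N0.N3=(alive,v0) | N3.N0=(alive,v1) N3.N1=(alive,v0) N3.N2=(alive,v0) N3.N3=(alive,v0)
Op 8: N3 marks N2=alive -> (alive,v1)
Op 9: gossip N2<->N0 -> N2.N0=(suspect,v1) N2.N1=(alive,v0) N2.N2=(alive,v0) N2.N3=(alive,v0) | N0.N0=(suspect,v1) N0.N1=(alive,v0) N0.N2=(alive,v0) N0.N3=(alive,v0)

Answer: suspect 1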